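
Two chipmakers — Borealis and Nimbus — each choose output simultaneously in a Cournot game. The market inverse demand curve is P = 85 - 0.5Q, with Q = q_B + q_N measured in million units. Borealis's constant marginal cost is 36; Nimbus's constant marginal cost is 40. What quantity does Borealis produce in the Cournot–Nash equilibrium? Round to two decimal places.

Borealis's profit: π_B = (85 - 0.5Q)q_B - (36q_B). Setting ∂π_B/∂q_B = 0: 49 - q_B - (1/2)(q_N) = 0.
Nimbus's profit: π_N = (85 - 0.5Q)q_N - (40q_N). Setting ∂π_N/∂q_N = 0: 45 - q_N - (1/2)(q_B) = 0.
So q_B = (49 - (1/2)q_N) and q_N = (45 - (1/2)q_B).
Substituting one into the other gives q_B = 106/3 and q_N = 82/3.

35.33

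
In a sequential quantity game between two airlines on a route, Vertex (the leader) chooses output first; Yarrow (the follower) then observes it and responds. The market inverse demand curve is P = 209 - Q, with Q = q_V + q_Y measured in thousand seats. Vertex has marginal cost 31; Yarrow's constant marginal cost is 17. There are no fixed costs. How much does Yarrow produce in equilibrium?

55

Solve by backward induction. Given q_V, the follower Yarrow maximises π_Y = (209 - q_V - q_Y)q_Y - 17q_Y.
Follower FOC: 192 - q_V - 2q_Y = 0, so q_Y(q_V) = (192 - q_V)/2.
Vertex substitutes q_Y(q_V) into its own profit: π_V = q_V(209 - q_V - (192 - q_V)/2) - 31q_V = (113 - (1/2)q_V)q_V - 31q_V.
Leader FOC: 82 - q_V = 0, so q_V = 82.
Then q_Y = (192 - 82)/2 = 55.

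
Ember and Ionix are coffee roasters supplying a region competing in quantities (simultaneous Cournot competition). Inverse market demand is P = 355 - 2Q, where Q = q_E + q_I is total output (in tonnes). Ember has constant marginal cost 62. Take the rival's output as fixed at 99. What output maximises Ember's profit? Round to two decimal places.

With the rival's output fixed at 99, Ember's profit is π_E = (355 - 2·99 - 2q_E)q_E - (62q_E) = (157 - 2q_E)q_E - (62q_E).
∂π_E/∂q_E = 95 - 4q_E = 0, so q_E = 95/4.

23.75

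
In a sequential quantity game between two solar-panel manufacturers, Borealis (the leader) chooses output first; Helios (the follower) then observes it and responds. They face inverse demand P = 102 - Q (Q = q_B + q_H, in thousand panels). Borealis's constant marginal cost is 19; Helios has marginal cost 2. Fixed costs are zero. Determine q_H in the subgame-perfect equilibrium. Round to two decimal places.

33.50

The follower Helios best-responds to any q_B: π_H = (102 - Q)q_H - 2q_H.
Follower FOC: 100 - q_B - 2q_H = 0, so q_H(q_B) = (100 - q_B)/2.
Borealis substitutes q_H(q_B) into its own profit: π_B = q_B(102 - q_B - (100 - q_B)/2) - 19q_B = (52 - (1/2)q_B)q_B - 19q_B.
Leader FOC: 33 - q_B = 0, so q_B = 33.
Then q_H = (100 - 33)/2 = 67/2.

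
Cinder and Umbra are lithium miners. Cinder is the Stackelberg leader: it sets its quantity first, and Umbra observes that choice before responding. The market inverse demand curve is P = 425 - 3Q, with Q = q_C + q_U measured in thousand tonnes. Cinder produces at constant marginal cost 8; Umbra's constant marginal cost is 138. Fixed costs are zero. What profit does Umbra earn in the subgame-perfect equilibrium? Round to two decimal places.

15.19

Solve by backward induction. Given q_C, the follower Umbra maximises π_U = (425 - 3q_C - 3q_U)q_U - 138q_U.
Follower FOC: 287 - 3q_C - 6q_U = 0, so q_U(q_C) = (287 - 3q_C)/6.
Cinder substitutes q_U(q_C) into its own profit: π_C = q_C(425 - 3q_C - (287 - 3q_C)/2) - 8q_C = (563/2 - (3/2)q_C)q_C - 8q_C.
Leader FOC: 547/2 - 3q_C = 0, so q_C = 547/6.
Then q_U = (287 - 3·(547/6))/6 = 9/4.
Price P = 425 - 3·(1121/12) = 579/4.
Umbra's profit: (579/4 - 138)·(9/4) = 243/16.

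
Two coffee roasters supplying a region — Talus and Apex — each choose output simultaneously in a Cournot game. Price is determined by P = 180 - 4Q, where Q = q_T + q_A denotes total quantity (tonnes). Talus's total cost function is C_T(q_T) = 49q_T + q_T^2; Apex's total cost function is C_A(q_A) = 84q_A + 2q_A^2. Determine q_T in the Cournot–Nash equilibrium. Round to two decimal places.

11.42

Talus's profit: π_T = (180 - 4Q)q_T - (49q_T + q_T²). Setting ∂π_T/∂q_T = 0: 131 - 10q_T - 4(q_A) = 0.
Apex's first-order condition: 96 - 12q_A - 4(q_T) = 0.
Best responses: q_T = (131 - 4q_A)/10, q_A = (96 - 4q_T)/12.
Solving the pair: q_T = 297/26, q_A = 109/26.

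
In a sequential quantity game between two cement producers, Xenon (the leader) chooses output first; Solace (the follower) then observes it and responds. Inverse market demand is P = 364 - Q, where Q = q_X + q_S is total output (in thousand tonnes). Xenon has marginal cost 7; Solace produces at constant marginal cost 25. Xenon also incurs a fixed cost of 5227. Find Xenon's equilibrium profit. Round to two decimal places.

Solve by backward induction. Given q_X, the follower Solace maximises π_S = (364 - q_X - q_S)q_S - 25q_S.
Follower FOC: 339 - q_X - 2q_S = 0, so q_S(q_X) = (339 - q_X)/2.
The leader anticipates this reaction. Substituting into P = 364 - Q gives P = 389/2 - (1/2)q_X, so π_X = (389/2 - (1/2)q_X)q_X - 7q_X.
Leader FOC: 375/2 - q_X = 0, so q_X = 375/2.
Then q_S = (339 - 375/2)/2 = 303/4.
Price P = 364 - 1053/4 = 403/4.
Xenon's profit: (403/4 - 7)·(375/2) - 5227 = 12351.1250.

12351.13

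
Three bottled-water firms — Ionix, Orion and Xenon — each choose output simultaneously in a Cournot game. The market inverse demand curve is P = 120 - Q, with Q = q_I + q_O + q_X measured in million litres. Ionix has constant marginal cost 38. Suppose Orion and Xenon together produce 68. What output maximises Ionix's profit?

With rivals' combined output fixed at 68, Ionix's profit is π_I = (120 - 68 - q_I)q_I - (38q_I) = (52 - q_I)q_I - (38q_I).
∂π_I/∂q_I = 14 - 2q_I = 0, so q_I = 7.

7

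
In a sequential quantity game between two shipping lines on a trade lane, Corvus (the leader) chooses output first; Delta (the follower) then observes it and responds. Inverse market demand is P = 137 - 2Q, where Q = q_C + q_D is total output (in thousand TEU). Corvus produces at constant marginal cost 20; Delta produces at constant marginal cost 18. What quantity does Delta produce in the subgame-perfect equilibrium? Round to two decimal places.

15.38

Solve by backward induction. Given q_C, the follower Delta maximises π_D = (137 - 2q_C - 2q_D)q_D - 18q_D.
Follower FOC: 119 - 2q_C - 4q_D = 0, so q_D(q_C) = (119 - 2q_C)/4.
The leader anticipates this reaction. Substituting into P = 137 - 2Q gives P = 155/2 - q_C, so π_C = (155/2 - q_C)q_C - 20q_C.
Leader FOC: 115/2 - 2q_C = 0, so q_C = 115/4.
Then q_D = (119 - 2·(115/4))/4 = 123/8.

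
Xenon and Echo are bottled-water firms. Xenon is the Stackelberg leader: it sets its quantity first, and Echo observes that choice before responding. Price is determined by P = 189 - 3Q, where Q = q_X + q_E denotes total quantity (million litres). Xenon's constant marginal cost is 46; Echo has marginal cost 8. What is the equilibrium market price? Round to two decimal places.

72.25

The follower Echo best-responds to any q_X: π_E = (189 - 3Q)q_E - 8q_E.
Follower FOC: 181 - 3q_X - 6q_E = 0, so q_E(q_X) = (181 - 3q_X)/6.
The leader anticipates this reaction. Substituting into P = 189 - 3Q gives P = 197/2 - (3/2)q_X, so π_X = (197/2 - (3/2)q_X)q_X - 46q_X.
The leader's first-order condition 105/2 - 3q_X = 0 yields q_X = 35/2.
Then q_E = (181 - 3·(35/2))/6 = 257/12.
Total output Q = 467/12, so price P = 189 - 3·(467/12) = 289/4.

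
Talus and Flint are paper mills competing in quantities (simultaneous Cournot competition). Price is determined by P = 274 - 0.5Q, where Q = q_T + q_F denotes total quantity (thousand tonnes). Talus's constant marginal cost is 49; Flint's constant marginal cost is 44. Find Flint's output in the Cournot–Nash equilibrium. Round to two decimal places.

156.67

Talus's profit: π_T = (274 - 0.5Q)q_T - (49q_T). Setting ∂π_T/∂q_T = 0: 225 - q_T - (1/2)(q_F) = 0.
Flint's first-order condition: 230 - q_F - (1/2)(q_T) = 0.
Best responses: q_T = (225 - (1/2)q_F), q_F = (230 - (1/2)q_T).
Solving the pair: q_T = 440/3, q_F = 470/3.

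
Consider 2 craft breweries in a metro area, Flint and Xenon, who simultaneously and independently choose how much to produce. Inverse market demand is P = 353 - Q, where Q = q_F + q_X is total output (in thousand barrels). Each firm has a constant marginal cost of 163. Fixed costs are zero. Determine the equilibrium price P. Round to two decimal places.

226.33

Each firm earns π_i = (353 - Q)q_i - 163q_i.
First-order condition (treating rivals' output as given): 190 - 2q_i - q_j = 0.
By symmetry each firm produces the same amount; substituting q_j = q_i yields q_i = 190/3.
Total output Q = 380/3, so price P = 353 - 380/3 = 679/3.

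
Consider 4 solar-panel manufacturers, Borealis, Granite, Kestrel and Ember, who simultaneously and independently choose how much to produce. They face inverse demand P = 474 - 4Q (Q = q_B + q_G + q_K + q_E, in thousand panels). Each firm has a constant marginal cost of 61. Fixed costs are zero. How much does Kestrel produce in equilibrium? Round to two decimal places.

20.65

A representative firm's profit is π_i = q_i(474 - 4Q) - 61q_i.
Setting ∂π_i/∂q_i = 0 with rivals' quantities fixed: 413 - 8q_i - 4·Σ_{j≠i} q_j = 0.
By symmetry each firm produces the same amount; substituting Σ_{j≠i} q_j = 3q_i yields q_i = 413/20.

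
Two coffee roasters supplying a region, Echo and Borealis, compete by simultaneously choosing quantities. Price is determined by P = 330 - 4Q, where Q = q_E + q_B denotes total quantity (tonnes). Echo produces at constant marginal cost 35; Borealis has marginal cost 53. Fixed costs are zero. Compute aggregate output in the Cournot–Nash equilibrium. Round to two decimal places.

Echo's profit: π_E = (330 - 4Q)q_E - (35q_E). Setting ∂π_E/∂q_E = 0: 295 - 8q_E - 4(q_B) = 0.
Borealis's profit: π_B = (330 - 4Q)q_B - (53q_B). Setting ∂π_B/∂q_B = 0: 277 - 8q_B - 4(q_E) = 0.
Rearranging gives the reaction functions q_E = (295 - 4q_B)/8 and q_B = (277 - 4q_E)/8.
Substituting one into the other gives q_E = 313/12 and q_B = 259/12.
Total output Q = 313/12 + 259/12 = 143/3.

47.67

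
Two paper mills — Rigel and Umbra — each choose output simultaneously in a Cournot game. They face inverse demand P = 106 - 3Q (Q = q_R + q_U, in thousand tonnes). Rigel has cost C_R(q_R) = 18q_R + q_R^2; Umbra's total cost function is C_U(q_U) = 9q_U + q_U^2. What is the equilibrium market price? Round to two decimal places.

55.55

Rigel's profit: π_R = (106 - 3Q)q_R - (18q_R + q_R²). Setting ∂π_R/∂q_R = 0: 88 - 8q_R - 3(q_U) = 0.
Umbra's profit: π_U = (106 - 3Q)q_U - (9q_U + q_U²). Setting ∂π_U/∂q_U = 0: 97 - 8q_U - 3(q_R) = 0.
So q_R = (88 - 3q_U)/8 and q_U = (97 - 3q_R)/8.
Substituting one into the other gives q_R = 413/55 and q_U = 512/55.
Total output Q = 185/11, so price P = 106 - 3·(185/11) = 611/11.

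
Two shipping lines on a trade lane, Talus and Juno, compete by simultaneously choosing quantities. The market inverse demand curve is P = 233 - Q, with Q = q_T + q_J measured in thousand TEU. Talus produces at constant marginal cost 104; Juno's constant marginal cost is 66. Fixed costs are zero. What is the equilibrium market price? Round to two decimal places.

Talus's profit: π_T = (233 - Q)q_T - (104q_T). Setting ∂π_T/∂q_T = 0: 129 - 2q_T - (q_J) = 0.
Juno's profit: π_J = (233 - Q)q_J - (66q_J). Setting ∂π_J/∂q_J = 0: 167 - 2q_J - (q_T) = 0.
So q_T = (129 - q_J)/2 and q_J = (167 - q_T)/2.
Substituting one into the other gives q_T = 91/3 and q_J = 205/3.
Total output Q = 296/3, so price P = 233 - 296/3 = 403/3.

134.33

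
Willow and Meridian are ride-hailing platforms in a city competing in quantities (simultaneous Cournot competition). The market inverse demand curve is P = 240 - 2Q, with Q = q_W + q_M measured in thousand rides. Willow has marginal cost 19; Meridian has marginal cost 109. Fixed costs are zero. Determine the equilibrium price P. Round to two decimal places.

122.67

Willow's profit: π_W = (240 - 2Q)q_W - (19q_W). Setting ∂π_W/∂q_W = 0: 221 - 4q_W - 2(q_M) = 0.
Meridian's profit: π_M = (240 - 2Q)q_M - (109q_M). Setting ∂π_M/∂q_M = 0: 131 - 4q_M - 2(q_W) = 0.
Best responses: q_W = (221 - 2q_M)/4, q_M = (131 - 2q_W)/4.
Substituting one into the other gives q_W = 311/6 and q_M = 41/6.
Total output Q = 176/3, so price P = 240 - 2·(176/3) = 368/3.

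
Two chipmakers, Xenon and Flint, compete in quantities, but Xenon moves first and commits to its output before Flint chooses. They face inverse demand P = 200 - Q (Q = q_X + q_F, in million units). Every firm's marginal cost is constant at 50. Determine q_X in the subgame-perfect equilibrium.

Solve by backward induction. Given q_X, the follower Flint maximises π_F = (200 - q_X - q_F)q_F - 50q_F.
∂π_F/∂q_F = 150 - q_X - 2q_F = 0 gives the reaction function q_F = (150 - q_X)/2.
Xenon substitutes q_F(q_X) into its own profit: π_X = q_X(200 - q_X - (150 - q_X)/2) - 50q_X = (125 - (1/2)q_X)q_X - 50q_X.
Leader FOC: 75 - q_X = 0, so q_X = 75.
Then q_F = (150 - 75)/2 = 75/2.

75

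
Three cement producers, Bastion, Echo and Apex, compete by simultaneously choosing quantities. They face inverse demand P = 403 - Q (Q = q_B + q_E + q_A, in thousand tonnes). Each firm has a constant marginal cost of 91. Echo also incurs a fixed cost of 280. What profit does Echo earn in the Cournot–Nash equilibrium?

Each firm earns π_i = (403 - Q)q_i - 91q_i.
Setting ∂π_i/∂q_i = 0 with rivals' quantities fixed: 312 - 2q_i - Σ_{j≠i} q_j = 0.
With identical firms every q_j equals q_i, so Σ_{j≠i} q_j = 2q_i and 312 = 4q_i, giving q_i = 78.
Price P = 403 - 234 = 169.
Echo's profit: (169 - 91)·78 - 280 = 5804.

5804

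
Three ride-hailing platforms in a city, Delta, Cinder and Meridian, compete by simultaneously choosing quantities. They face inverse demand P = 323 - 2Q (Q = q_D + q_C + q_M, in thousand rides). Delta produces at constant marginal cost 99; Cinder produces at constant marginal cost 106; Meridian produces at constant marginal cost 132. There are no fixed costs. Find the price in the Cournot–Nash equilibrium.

165

Delta's profit: π_D = (323 - 2Q)q_D - (99q_D). Setting ∂π_D/∂q_D = 0: 224 - 4q_D - 2(q_C + q_M) = 0.
Cinder's first-order condition: 217 - 4q_C - 2(q_D + q_M) = 0.
Meridian's first-order condition: 191 - 4q_M - 2(q_D + q_C) = 0.
Adding the 3 conditions: 632 − 4Q − 4Q = 0, i.e. Q = 79.
Back-substituting: q_D = (224 − 158)/2 = 33, q_C = (217 − 158)/2 = 59/2, q_M = (191 − 158)/2 = 33/2.
Total output Q = 79, so price P = 323 - 2·79 = 165.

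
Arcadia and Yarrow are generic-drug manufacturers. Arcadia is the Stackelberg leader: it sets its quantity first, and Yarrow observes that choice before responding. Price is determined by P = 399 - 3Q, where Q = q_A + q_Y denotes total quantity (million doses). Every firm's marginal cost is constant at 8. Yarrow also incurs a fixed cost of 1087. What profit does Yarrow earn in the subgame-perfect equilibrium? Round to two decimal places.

2098.02

The follower Yarrow best-responds to any q_A: π_Y = (399 - 3Q)q_Y - 8q_Y.
Setting the follower's marginal profit to zero, 391 - 3q_A - 6q_Y = 0, i.e. q_Y = (391 - 3q_A)/6.
The leader anticipates this reaction. Substituting into P = 399 - 3Q gives P = 407/2 - (3/2)q_A, so π_A = (407/2 - (3/2)q_A)q_A - 8q_A.
The leader's first-order condition 391/2 - 3q_A = 0 yields q_A = 391/6.
Then q_Y = (391 - 3·(391/6))/6 = 391/12.
Price P = 399 - 3·(391/4) = 423/4.
Yarrow's profit: (423/4 - 8)·(391/12) - 1087 = 2098.0208.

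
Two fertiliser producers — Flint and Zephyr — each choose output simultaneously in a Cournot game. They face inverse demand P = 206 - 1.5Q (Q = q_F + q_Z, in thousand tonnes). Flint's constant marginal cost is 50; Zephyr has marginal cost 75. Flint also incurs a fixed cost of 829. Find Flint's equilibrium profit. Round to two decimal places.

1597.74

Flint's profit: π_F = (206 - 1.5Q)q_F - (50q_F). Setting ∂π_F/∂q_F = 0: 156 - 3q_F - (3/2)(q_Z) = 0.
Zephyr's profit: π_Z = (206 - 1.5Q)q_Z - (75q_Z). Setting ∂π_Z/∂q_Z = 0: 131 - 3q_Z - (3/2)(q_F) = 0.
Best responses: q_F = (156 - (3/2)q_Z)/3, q_Z = (131 - (3/2)q_F)/3.
Solving the pair: q_F = 362/9, q_Z = 212/9.
Price P = 206 - (3/2)·(574/9) = 331/3.
Flint's profit: (331/3 - 50)·(362/9) - 829 = 1597.7407.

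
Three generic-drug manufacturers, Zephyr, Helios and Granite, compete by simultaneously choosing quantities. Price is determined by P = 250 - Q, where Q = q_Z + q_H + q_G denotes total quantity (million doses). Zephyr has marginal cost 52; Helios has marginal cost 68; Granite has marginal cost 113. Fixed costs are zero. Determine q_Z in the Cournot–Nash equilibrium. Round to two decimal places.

68.75

Zephyr's profit: π_Z = (250 - Q)q_Z - (52q_Z). Setting ∂π_Z/∂q_Z = 0: 198 - 2q_Z - (q_H + q_G) = 0.
Helios's first-order condition: 182 - 2q_H - (q_Z + q_G) = 0.
Granite's profit: π_G = (250 - Q)q_G - (113q_G). Setting ∂π_G/∂q_G = 0: 137 - 2q_G - (q_Z + q_H) = 0.
Summing all 3 equations gives 517 − 4Q = 0, hence Q = 517/4.
Back-substituting: q_Z = (198 − 517/4) = 275/4, q_H = (182 − 517/4) = 211/4, q_G = (137 − 517/4) = 31/4.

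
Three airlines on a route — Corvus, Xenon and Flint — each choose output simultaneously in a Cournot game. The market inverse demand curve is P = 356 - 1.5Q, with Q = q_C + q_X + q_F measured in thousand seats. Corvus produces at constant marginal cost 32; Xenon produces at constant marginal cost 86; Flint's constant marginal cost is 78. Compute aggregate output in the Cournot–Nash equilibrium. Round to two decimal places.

Corvus's profit: π_C = (356 - 1.5Q)q_C - (32q_C). Setting ∂π_C/∂q_C = 0: 324 - 3q_C - (3/2)(q_X + q_F) = 0.
Xenon's profit: π_X = (356 - 1.5Q)q_X - (86q_X). Setting ∂π_X/∂q_X = 0: 270 - 3q_X - (3/2)(q_C + q_F) = 0.
Flint's profit: π_F = (356 - 1.5Q)q_F - (78q_F). Setting ∂π_F/∂q_F = 0: 278 - 3q_F - (3/2)(q_C + q_X) = 0.
Adding the 3 first-order conditions: 872 − 6Q = 0, so Q = 436/3.
Back-substituting: q_C = (324 − 218)/(3/2) = 212/3, q_X = (270 − 218)/(3/2) = 104/3, q_F = (278 − 218)/(3/2) = 40.
Total output Q = 212/3 + 104/3 + 40 = 436/3.

145.33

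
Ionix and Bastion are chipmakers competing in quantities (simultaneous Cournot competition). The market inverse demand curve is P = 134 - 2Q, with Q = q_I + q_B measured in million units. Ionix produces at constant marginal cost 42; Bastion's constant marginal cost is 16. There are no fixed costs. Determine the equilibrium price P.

Ionix's profit: π_I = (134 - 2Q)q_I - (42q_I). Setting ∂π_I/∂q_I = 0: 92 - 4q_I - 2(q_B) = 0.
Bastion's first-order condition: 118 - 4q_B - 2(q_I) = 0.
Best responses: q_I = (92 - 2q_B)/4, q_B = (118 - 2q_I)/4.
Substituting one into the other gives q_I = 11 and q_B = 24.
Total output Q = 35, so price P = 134 - 2·35 = 64.

64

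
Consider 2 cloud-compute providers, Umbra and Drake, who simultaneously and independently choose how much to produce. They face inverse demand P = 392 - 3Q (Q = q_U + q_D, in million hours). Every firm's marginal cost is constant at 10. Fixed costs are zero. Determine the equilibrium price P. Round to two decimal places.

137.33

A representative firm's profit is π_i = q_i(392 - 3Q) - 10q_i.
First-order condition (treating rivals' output as given): 382 - 6q_i - 3q_j = 0.
With identical firms every q_j equals q_i, so q_j = q_i and 382 = 9q_i, giving q_i = 382/9.
Total output Q = 764/9, so price P = 392 - 3·(764/9) = 412/3.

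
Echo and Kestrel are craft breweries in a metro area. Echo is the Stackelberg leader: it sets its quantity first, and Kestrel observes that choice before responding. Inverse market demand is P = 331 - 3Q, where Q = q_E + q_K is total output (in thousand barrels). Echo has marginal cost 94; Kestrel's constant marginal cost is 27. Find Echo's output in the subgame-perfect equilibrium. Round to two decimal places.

28.33

Solve by backward induction. Given q_E, the follower Kestrel maximises π_K = (331 - 3q_E - 3q_K)q_K - 27q_K.
Follower FOC: 304 - 3q_E - 6q_K = 0, so q_K(q_E) = (304 - 3q_E)/6.
Echo substitutes q_K(q_E) into its own profit: π_E = q_E(331 - 3q_E - (304 - 3q_E)/2) - 94q_E = (179 - (3/2)q_E)q_E - 94q_E.
Maximising: ∂π_E/∂q_E = 85 - 3q_E = 0, giving q_E = 85/3.
Then q_K = (304 - 3·(85/3))/6 = 73/2.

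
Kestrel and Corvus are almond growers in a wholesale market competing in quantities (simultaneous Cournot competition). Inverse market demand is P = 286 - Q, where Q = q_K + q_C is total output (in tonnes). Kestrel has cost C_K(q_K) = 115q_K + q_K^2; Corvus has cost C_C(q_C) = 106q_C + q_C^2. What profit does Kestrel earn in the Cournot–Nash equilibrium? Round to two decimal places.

2257.92

Kestrel's profit: π_K = (286 - Q)q_K - (115q_K + q_K²). Setting ∂π_K/∂q_K = 0: 171 - 4q_K - (q_C) = 0.
Corvus's profit: π_C = (286 - Q)q_C - (106q_C + q_C²). Setting ∂π_C/∂q_C = 0: 180 - 4q_C - (q_K) = 0.
Rearranging gives the reaction functions q_K = (171 - q_C)/4 and q_C = (180 - q_K)/4.
Substituting one into the other gives q_K = 168/5 and q_C = 183/5.
Price P = 286 - 351/5 = 1079/5.
Kestrel's profit: (1079/5)·(168/5) - 115·(168/5) - (168/5)² = 2257.9200.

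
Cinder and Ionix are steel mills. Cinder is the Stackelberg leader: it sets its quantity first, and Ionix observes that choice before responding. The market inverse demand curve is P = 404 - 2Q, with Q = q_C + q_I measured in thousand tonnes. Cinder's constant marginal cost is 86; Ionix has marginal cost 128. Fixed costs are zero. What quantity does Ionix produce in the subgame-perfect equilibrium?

24

Solve by backward induction. Given q_C, the follower Ionix maximises π_I = (404 - 2q_C - 2q_I)q_I - 128q_I.
∂π_I/∂q_I = 276 - 2q_C - 4q_I = 0 gives the reaction function q_I = (276 - 2q_C)/4.
Cinder substitutes q_I(q_C) into its own profit: π_C = q_C(404 - 2q_C - (276 - 2q_C)/2) - 86q_C = (266 - q_C)q_C - 86q_C.
The leader's first-order condition 180 - 2q_C = 0 yields q_C = 90.
Then q_I = (276 - 2·90)/4 = 24.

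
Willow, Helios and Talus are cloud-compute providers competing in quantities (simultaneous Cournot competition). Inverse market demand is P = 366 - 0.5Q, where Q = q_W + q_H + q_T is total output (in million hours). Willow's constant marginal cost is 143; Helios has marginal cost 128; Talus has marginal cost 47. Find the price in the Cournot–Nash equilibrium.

Willow's profit: π_W = (366 - 0.5Q)q_W - (143q_W). Setting ∂π_W/∂q_W = 0: 223 - q_W - (1/2)(q_H + q_T) = 0.
Helios's first-order condition: 238 - q_H - (1/2)(q_W + q_T) = 0.
Talus's profit: π_T = (366 - 0.5Q)q_T - (47q_T). Setting ∂π_T/∂q_T = 0: 319 - q_T - (1/2)(q_W + q_H) = 0.
Adding the 3 conditions: 780 − Q − Q = 0, i.e. Q = 390.
Back-substituting: q_W = (223 − 195)/(1/2) = 56, q_H = (238 − 195)/(1/2) = 86, q_T = (319 − 195)/(1/2) = 248.
Total output Q = 390, so price P = 366 - (1/2)·390 = 171.

171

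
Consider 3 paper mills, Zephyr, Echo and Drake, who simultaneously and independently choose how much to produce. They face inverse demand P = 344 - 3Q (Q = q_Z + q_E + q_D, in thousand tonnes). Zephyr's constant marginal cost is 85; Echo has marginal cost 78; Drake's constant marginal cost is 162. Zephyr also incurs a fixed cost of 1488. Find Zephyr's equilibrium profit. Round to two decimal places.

Zephyr's profit: π_Z = (344 - 3Q)q_Z - (85q_Z). Setting ∂π_Z/∂q_Z = 0: 259 - 6q_Z - 3(q_E + q_D) = 0.
Echo's profit: π_E = (344 - 3Q)q_E - (78q_E). Setting ∂π_E/∂q_E = 0: 266 - 6q_E - 3(q_Z + q_D) = 0.
Drake's first-order condition: 182 - 6q_D - 3(q_Z + q_E) = 0.
Adding the 3 first-order conditions: 707 − 12Q = 0, so Q = 707/12.
Back-substituting: q_Z = (259 − 707/4)/3 = 329/12, q_E = (266 − 707/4)/3 = 119/4, q_D = (182 − 707/4)/3 = 7/4.
Price P = 344 - 3·(707/12) = 669/4.
Zephyr's profit: (669/4 - 85)·(329/12) - 1488 = 767.0208.

767.02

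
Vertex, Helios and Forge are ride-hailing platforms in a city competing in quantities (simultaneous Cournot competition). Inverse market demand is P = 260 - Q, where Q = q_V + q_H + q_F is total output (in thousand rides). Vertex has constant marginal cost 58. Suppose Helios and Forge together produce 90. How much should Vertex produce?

With rivals' combined output fixed at 90, Vertex's profit is π_V = (260 - 90 - q_V)q_V - (58q_V) = (170 - q_V)q_V - (58q_V).
∂π_V/∂q_V = 112 - 2q_V = 0, so q_V = 56.

56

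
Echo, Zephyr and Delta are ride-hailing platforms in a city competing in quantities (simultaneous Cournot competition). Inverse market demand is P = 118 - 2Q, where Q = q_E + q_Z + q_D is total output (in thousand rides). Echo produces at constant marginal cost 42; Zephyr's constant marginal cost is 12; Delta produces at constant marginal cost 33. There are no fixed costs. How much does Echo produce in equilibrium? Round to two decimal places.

4.63

Echo's profit: π_E = (118 - 2Q)q_E - (42q_E). Setting ∂π_E/∂q_E = 0: 76 - 4q_E - 2(q_Z + q_D) = 0.
Zephyr's first-order condition: 106 - 4q_Z - 2(q_E + q_D) = 0.
Delta's profit: π_D = (118 - 2Q)q_D - (33q_D). Setting ∂π_D/∂q_D = 0: 85 - 4q_D - 2(q_E + q_Z) = 0.
Summing all 3 equations gives 267 − 8Q = 0, hence Q = 267/8.
Back-substituting: q_E = (76 − 267/4)/2 = 37/8, q_Z = (106 − 267/4)/2 = 157/8, q_D = (85 − 267/4)/2 = 73/8.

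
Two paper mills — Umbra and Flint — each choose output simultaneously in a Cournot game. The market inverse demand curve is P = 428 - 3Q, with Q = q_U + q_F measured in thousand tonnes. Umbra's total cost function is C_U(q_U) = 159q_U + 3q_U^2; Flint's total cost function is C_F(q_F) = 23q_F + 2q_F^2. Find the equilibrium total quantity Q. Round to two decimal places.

49.80

Umbra's profit: π_U = (428 - 3Q)q_U - (159q_U + 3q_U²). Setting ∂π_U/∂q_U = 0: 269 - 12q_U - 3(q_F) = 0.
Flint's profit: π_F = (428 - 3Q)q_F - (23q_F + 2q_F²). Setting ∂π_F/∂q_F = 0: 405 - 10q_F - 3(q_U) = 0.
So q_U = (269 - 3q_F)/12 and q_F = (405 - 3q_U)/10.
Solving the pair: q_U = 1475/111, q_F = 1351/37.
Total output Q = 1475/111 + 1351/37 = 49.8018.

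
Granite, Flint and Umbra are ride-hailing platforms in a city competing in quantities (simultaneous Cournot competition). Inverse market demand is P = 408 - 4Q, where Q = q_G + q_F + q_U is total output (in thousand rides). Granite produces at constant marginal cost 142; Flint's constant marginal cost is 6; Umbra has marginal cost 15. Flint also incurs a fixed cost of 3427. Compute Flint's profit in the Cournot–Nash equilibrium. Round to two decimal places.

1248.14

Granite's profit: π_G = (408 - 4Q)q_G - (142q_G). Setting ∂π_G/∂q_G = 0: 266 - 8q_G - 4(q_F + q_U) = 0.
Flint's first-order condition: 402 - 8q_F - 4(q_G + q_U) = 0.
Umbra's profit: π_U = (408 - 4Q)q_U - (15q_U). Setting ∂π_U/∂q_U = 0: 393 - 8q_U - 4(q_G + q_F) = 0.
Adding the 3 first-order conditions: 1061 − 16Q = 0, so Q = 1061/16.
Back-substituting: q_G = (266 − 1061/4)/4 = 3/16, q_F = (402 − 1061/4)/4 = 547/16, q_U = (393 − 1061/4)/4 = 511/16.
Price P = 408 - 4·(1061/16) = 571/4.
Flint's profit: (571/4 - 6)·(547/16) - 3427 = 1248.1406.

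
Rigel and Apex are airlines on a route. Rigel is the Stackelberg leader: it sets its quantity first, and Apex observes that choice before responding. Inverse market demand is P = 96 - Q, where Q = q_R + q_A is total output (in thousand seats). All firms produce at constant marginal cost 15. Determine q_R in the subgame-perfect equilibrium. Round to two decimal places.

40.50

Solve by backward induction. Given q_R, the follower Apex maximises π_A = (96 - q_R - q_A)q_A - 15q_A.
Follower FOC: 81 - q_R - 2q_A = 0, so q_A(q_R) = (81 - q_R)/2.
The leader anticipates this reaction. Substituting into P = 96 - Q gives P = 111/2 - (1/2)q_R, so π_R = (111/2 - (1/2)q_R)q_R - 15q_R.
Maximising: ∂π_R/∂q_R = 81/2 - q_R = 0, giving q_R = 81/2.
Then q_A = (81 - 81/2)/2 = 81/4.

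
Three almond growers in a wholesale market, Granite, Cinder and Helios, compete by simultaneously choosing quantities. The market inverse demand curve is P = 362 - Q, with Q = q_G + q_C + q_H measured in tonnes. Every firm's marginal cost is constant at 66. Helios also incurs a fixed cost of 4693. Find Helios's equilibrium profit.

783

Each firm earns π_i = (362 - Q)q_i - 66q_i.
First-order condition (treating rivals' output as given): 296 - 2q_i - Σ_{j≠i} q_j = 0.
With identical firms every q_j equals q_i, so Σ_{j≠i} q_j = 2q_i and 296 = 4q_i, giving q_i = 74.
Price P = 362 - 222 = 140.
Helios's profit: (140 - 66)·74 - 4693 = 783.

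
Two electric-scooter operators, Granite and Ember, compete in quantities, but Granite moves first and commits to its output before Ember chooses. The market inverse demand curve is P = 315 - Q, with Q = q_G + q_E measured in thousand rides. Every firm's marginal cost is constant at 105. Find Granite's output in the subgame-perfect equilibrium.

105

The follower Ember best-responds to any q_G: π_E = (315 - Q)q_E - 105q_E.
Setting the follower's marginal profit to zero, 210 - q_G - 2q_E = 0, i.e. q_E = (210 - q_G)/2.
Granite substitutes q_E(q_G) into its own profit: π_G = q_G(315 - q_G - (210 - q_G)/2) - 105q_G = (210 - (1/2)q_G)q_G - 105q_G.
Leader FOC: 105 - q_G = 0, so q_G = 105.
Then q_E = (210 - 105)/2 = 105/2.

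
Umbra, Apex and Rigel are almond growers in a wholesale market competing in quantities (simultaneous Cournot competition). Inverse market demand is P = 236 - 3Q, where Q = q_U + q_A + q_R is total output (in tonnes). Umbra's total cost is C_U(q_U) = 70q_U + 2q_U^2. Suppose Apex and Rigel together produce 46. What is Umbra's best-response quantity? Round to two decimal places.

With rivals' combined output fixed at 46, Umbra's profit is π_U = (236 - 3·46 - 3q_U)q_U - (70q_U + 2q_U²) = (98 - 3q_U)q_U - (70q_U + 2q_U²).
∂π_U/∂q_U = 28 - 10q_U = 0, so q_U = 14/5.

2.80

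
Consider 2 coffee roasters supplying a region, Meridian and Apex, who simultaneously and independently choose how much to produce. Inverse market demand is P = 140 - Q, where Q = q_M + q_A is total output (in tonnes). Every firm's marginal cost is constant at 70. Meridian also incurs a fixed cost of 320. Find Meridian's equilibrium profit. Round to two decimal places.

A representative firm's profit is π_i = q_i(140 - Q) - 70q_i.
First-order condition (treating rivals' output as given): 70 - 2q_i - q_j = 0.
With identical firms every q_j equals q_i, so q_j = q_i and 70 = 3q_i, giving q_i = 70/3.
Price P = 140 - 140/3 = 280/3.
Meridian's profit: (280/3 - 70)·(70/3) - 320 = 224.4444.

224.44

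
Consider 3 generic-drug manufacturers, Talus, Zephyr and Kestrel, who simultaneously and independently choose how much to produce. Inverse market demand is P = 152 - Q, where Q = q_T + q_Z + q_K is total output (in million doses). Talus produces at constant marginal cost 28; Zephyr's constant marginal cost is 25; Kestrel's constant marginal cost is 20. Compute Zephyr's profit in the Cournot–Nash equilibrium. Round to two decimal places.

Talus's profit: π_T = (152 - Q)q_T - (28q_T). Setting ∂π_T/∂q_T = 0: 124 - 2q_T - (q_Z + q_K) = 0.
Zephyr's first-order condition: 127 - 2q_Z - (q_T + q_K) = 0.
Kestrel's profit: π_K = (152 - Q)q_K - (20q_K). Setting ∂π_K/∂q_K = 0: 132 - 2q_K - (q_T + q_Z) = 0.
Adding the 3 conditions: 383 − 2Q − 2Q = 0, i.e. Q = 383/4.
Back-substituting: q_T = (124 − 383/4) = 113/4, q_Z = (127 − 383/4) = 125/4, q_K = (132 − 383/4) = 145/4.
Price P = 152 - 383/4 = 225/4.
Zephyr's profit: (225/4 - 25)·(125/4) = 976.5625.

976.56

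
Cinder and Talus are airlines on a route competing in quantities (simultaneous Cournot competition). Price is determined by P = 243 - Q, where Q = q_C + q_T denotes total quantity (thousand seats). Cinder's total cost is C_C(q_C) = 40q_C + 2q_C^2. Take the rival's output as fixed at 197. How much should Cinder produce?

1

With the rival's output fixed at 197, Cinder's profit is π_C = (243 - 197 - q_C)q_C - (40q_C + 2q_C²) = (46 - q_C)q_C - (40q_C + 2q_C²).
∂π_C/∂q_C = 6 - 6q_C = 0, so q_C = 1.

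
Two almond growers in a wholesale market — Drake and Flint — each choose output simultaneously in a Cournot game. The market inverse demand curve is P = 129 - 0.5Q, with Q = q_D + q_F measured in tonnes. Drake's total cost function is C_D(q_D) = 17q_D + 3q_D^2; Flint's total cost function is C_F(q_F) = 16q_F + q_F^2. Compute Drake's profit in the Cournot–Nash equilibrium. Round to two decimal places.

Drake's profit: π_D = (129 - 0.5Q)q_D - (17q_D + 3q_D²). Setting ∂π_D/∂q_D = 0: 112 - 7q_D - (1/2)(q_F) = 0.
Flint's first-order condition: 113 - 3q_F - (1/2)(q_D) = 0.
So q_D = (112 - (1/2)q_F)/7 and q_F = (113 - (1/2)q_D)/3.
Solving the pair: q_D = 1118/83, q_F = 35.4217.
Price P = 129 - (1/2)·48.8916 = 104.5542.
Drake's profit: 104.5542·(1118/83) - 17·(1118/83) - 3(1118/83)² = 635.0318.

635.03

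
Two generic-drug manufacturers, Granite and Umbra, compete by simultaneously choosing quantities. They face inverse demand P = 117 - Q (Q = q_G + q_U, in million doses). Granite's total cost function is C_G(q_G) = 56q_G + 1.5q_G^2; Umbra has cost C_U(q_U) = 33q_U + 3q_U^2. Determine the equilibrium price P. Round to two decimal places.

Granite's profit: π_G = (117 - Q)q_G - (56q_G + (3/2)q_G²). Setting ∂π_G/∂q_G = 0: 61 - 5q_G - (q_U) = 0.
Umbra's first-order condition: 84 - 8q_U - (q_G) = 0.
Best responses: q_G = (61 - q_U)/5, q_U = (84 - q_G)/8.
Solving the pair: q_G = 404/39, q_U = 359/39.
Total output Q = 763/39, so price P = 117 - 763/39 = 97.4359.

97.44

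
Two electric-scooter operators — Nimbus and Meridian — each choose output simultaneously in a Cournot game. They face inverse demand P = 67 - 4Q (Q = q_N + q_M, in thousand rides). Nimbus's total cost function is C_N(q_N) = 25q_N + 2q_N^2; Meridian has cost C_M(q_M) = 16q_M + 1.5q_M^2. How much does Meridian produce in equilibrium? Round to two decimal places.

3.83

Nimbus's profit: π_N = (67 - 4Q)q_N - (25q_N + 2q_N²). Setting ∂π_N/∂q_N = 0: 42 - 12q_N - 4(q_M) = 0.
Meridian's profit: π_M = (67 - 4Q)q_M - (16q_M + (3/2)q_M²). Setting ∂π_M/∂q_M = 0: 51 - 11q_M - 4(q_N) = 0.
So q_N = (42 - 4q_M)/12 and q_M = (51 - 4q_N)/11.
Solving the pair: q_N = 129/58, q_M = 111/29.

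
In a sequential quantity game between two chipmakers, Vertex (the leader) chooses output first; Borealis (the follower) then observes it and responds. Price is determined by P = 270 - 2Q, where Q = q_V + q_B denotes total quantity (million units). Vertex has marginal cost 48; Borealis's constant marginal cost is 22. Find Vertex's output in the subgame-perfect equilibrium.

Solve by backward induction. Given q_V, the follower Borealis maximises π_B = (270 - 2q_V - 2q_B)q_B - 22q_B.
Follower FOC: 248 - 2q_V - 4q_B = 0, so q_B(q_V) = (248 - 2q_V)/4.
The leader anticipates this reaction. Substituting into P = 270 - 2Q gives P = 146 - q_V, so π_V = (146 - q_V)q_V - 48q_V.
Leader FOC: 98 - 2q_V = 0, so q_V = 49.
Then q_B = (248 - 2·49)/4 = 75/2.

49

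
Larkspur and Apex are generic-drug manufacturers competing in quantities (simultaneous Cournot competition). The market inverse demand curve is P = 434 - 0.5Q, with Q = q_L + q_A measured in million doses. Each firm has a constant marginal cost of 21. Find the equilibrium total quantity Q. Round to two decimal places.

550.67

A representative firm's profit is π_i = q_i(434 - 0.5Q) - 21q_i.
Setting ∂π_i/∂q_i = 0 with rivals' quantities fixed: 413 - q_i - (1/2)q_j = 0.
With identical firms every q_j equals q_i, so q_j = q_i and 413 = (3/2)q_i, giving q_i = 826/3.
Total output Q = 826/3 + 826/3 = 1652/3.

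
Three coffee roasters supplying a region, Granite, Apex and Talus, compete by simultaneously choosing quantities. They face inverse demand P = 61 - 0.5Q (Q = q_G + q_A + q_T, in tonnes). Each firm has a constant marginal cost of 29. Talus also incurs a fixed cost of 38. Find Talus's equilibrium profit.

90

A representative firm's profit is π_i = q_i(61 - 0.5Q) - 29q_i.
First-order condition (treating rivals' output as given): 32 - q_i - (1/2)·Σ_{j≠i} q_j = 0.
With identical firms every q_j equals q_i, so Σ_{j≠i} q_j = 2q_i and 32 = 2q_i, giving q_i = 16.
Price P = 61 - (1/2)·48 = 37.
Talus's profit: (37 - 29)·16 - 38 = 90.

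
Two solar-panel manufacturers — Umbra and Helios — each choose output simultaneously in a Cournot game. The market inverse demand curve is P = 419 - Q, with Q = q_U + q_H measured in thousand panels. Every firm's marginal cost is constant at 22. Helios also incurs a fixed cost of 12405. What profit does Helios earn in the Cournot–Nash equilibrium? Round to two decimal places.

A representative firm's profit is π_i = q_i(419 - Q) - 22q_i.
Setting ∂π_i/∂q_i = 0 with rivals' quantities fixed: 397 - 2q_i - q_j = 0.
With identical firms every q_j equals q_i, so q_j = q_i and 397 = 3q_i, giving q_i = 397/3.
Price P = 419 - 794/3 = 463/3.
Helios's profit: (463/3 - 22)·(397/3) - 12405 = 5107.1111.

5107.11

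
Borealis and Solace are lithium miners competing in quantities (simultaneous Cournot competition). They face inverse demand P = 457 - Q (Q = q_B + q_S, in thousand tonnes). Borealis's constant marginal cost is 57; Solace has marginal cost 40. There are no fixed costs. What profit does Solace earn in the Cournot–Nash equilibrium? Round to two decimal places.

Borealis's profit: π_B = (457 - Q)q_B - (57q_B). Setting ∂π_B/∂q_B = 0: 400 - 2q_B - (q_S) = 0.
Solace's first-order condition: 417 - 2q_S - (q_B) = 0.
Best responses: q_B = (400 - q_S)/2, q_S = (417 - q_B)/2.
Substituting one into the other gives q_B = 383/3 and q_S = 434/3.
Price P = 457 - 817/3 = 554/3.
Solace's profit: (554/3 - 40)·(434/3) = 20928.4444.

20928.44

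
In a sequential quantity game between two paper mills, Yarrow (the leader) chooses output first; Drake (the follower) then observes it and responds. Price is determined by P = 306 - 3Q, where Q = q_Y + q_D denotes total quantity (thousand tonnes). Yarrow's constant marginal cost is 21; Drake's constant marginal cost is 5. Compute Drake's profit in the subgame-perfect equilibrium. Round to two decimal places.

Solve by backward induction. Given q_Y, the follower Drake maximises π_D = (306 - 3q_Y - 3q_D)q_D - 5q_D.
Setting the follower's marginal profit to zero, 301 - 3q_Y - 6q_D = 0, i.e. q_D = (301 - 3q_Y)/6.
The leader anticipates this reaction. Substituting into P = 306 - 3Q gives P = 311/2 - (3/2)q_Y, so π_Y = (311/2 - (3/2)q_Y)q_Y - 21q_Y.
Maximising: ∂π_Y/∂q_Y = 269/2 - 3q_Y = 0, giving q_Y = 269/6.
Then q_D = (301 - 3·(269/6))/6 = 111/4.
Price P = 306 - 3·(871/12) = 353/4.
Drake's profit: (353/4 - 5)·(111/4) = 2310.1875.

2310.19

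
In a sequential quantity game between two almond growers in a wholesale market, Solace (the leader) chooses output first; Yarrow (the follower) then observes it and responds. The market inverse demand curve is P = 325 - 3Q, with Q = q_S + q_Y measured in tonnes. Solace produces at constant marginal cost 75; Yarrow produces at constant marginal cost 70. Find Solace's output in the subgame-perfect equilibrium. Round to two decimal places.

Solve by backward induction. Given q_S, the follower Yarrow maximises π_Y = (325 - 3q_S - 3q_Y)q_Y - 70q_Y.
Setting the follower's marginal profit to zero, 255 - 3q_S - 6q_Y = 0, i.e. q_Y = (255 - 3q_S)/6.
Solace substitutes q_Y(q_S) into its own profit: π_S = q_S(325 - 3q_S - (255 - 3q_S)/2) - 75q_S = (395/2 - (3/2)q_S)q_S - 75q_S.
Maximising: ∂π_S/∂q_S = 245/2 - 3q_S = 0, giving q_S = 245/6.
Then q_Y = (255 - 3·(245/6))/6 = 265/12.

40.83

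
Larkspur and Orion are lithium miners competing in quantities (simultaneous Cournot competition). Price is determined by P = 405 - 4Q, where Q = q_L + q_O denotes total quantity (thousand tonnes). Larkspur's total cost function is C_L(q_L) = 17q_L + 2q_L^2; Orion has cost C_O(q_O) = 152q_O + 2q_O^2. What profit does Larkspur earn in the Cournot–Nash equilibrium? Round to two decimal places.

4862.82

Larkspur's profit: π_L = (405 - 4Q)q_L - (17q_L + 2q_L²). Setting ∂π_L/∂q_L = 0: 388 - 12q_L - 4(q_O) = 0.
Orion's profit: π_O = (405 - 4Q)q_O - (152q_O + 2q_O²). Setting ∂π_O/∂q_O = 0: 253 - 12q_O - 4(q_L) = 0.
Best responses: q_L = (388 - 4q_O)/12, q_O = (253 - 4q_L)/12.
Solving the pair: q_L = 911/32, q_O = 371/32.
Price P = 405 - 4·(641/16) = 979/4.
Larkspur's profit: (979/4)·(911/32) - 17·(911/32) - 2(911/32)² = 4862.8184.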